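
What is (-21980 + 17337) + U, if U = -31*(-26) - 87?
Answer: -3924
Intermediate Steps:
U = 719 (U = 806 - 87 = 719)
(-21980 + 17337) + U = (-21980 + 17337) + 719 = -4643 + 719 = -3924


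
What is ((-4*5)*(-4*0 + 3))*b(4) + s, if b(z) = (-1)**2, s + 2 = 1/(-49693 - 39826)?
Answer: -5550179/89519 ≈ -62.000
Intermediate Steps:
s = -179039/89519 (s = -2 + 1/(-49693 - 39826) = -2 + 1/(-89519) = -2 - 1/89519 = -179039/89519 ≈ -2.0000)
b(z) = 1
((-4*5)*(-4*0 + 3))*b(4) + s = ((-4*5)*(-4*0 + 3))*1 - 179039/89519 = -20*(0 + 3)*1 - 179039/89519 = -20*3*1 - 179039/89519 = -60*1 - 179039/89519 = -60 - 179039/89519 = -5550179/89519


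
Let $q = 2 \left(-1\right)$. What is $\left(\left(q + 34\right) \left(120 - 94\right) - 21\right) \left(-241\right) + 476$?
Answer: $-194975$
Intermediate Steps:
$q = -2$
$\left(\left(q + 34\right) \left(120 - 94\right) - 21\right) \left(-241\right) + 476 = \left(\left(-2 + 34\right) \left(120 - 94\right) - 21\right) \left(-241\right) + 476 = \left(32 \cdot 26 - 21\right) \left(-241\right) + 476 = \left(832 - 21\right) \left(-241\right) + 476 = 811 \left(-241\right) + 476 = -195451 + 476 = -194975$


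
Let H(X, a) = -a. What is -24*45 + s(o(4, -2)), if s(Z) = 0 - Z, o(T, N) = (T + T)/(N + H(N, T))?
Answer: -3236/3 ≈ -1078.7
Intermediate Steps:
o(T, N) = 2*T/(N - T) (o(T, N) = (T + T)/(N - T) = (2*T)/(N - T) = 2*T/(N - T))
s(Z) = -Z
-24*45 + s(o(4, -2)) = -24*45 - 2*4/(-2 - 1*4) = -1080 - 2*4/(-2 - 4) = -1080 - 2*4/(-6) = -1080 - 2*4*(-1)/6 = -1080 - 1*(-4/3) = -1080 + 4/3 = -3236/3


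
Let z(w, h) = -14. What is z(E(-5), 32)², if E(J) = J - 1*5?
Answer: 196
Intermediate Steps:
E(J) = -5 + J (E(J) = J - 5 = -5 + J)
z(E(-5), 32)² = (-14)² = 196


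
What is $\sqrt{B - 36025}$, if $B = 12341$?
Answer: $2 i \sqrt{5921} \approx 153.9 i$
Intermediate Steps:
$\sqrt{B - 36025} = \sqrt{12341 - 36025} = \sqrt{-23684} = 2 i \sqrt{5921}$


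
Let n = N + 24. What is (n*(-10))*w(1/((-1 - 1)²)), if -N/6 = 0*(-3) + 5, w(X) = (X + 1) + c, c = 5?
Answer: 375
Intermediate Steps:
w(X) = 6 + X (w(X) = (X + 1) + 5 = (1 + X) + 5 = 6 + X)
N = -30 (N = -6*(0*(-3) + 5) = -6*(0 + 5) = -6*5 = -30)
n = -6 (n = -30 + 24 = -6)
(n*(-10))*w(1/((-1 - 1)²)) = (-6*(-10))*(6 + 1/((-1 - 1)²)) = 60*(6 + 1/((-2)²)) = 60*(6 + 1/4) = 60*(6 + ¼) = 60*(25/4) = 375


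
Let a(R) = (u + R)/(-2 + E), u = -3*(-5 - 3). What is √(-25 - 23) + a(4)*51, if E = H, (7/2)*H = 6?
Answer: -4998 + 4*I*√3 ≈ -4998.0 + 6.9282*I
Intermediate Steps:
H = 12/7 (H = (2/7)*6 = 12/7 ≈ 1.7143)
E = 12/7 ≈ 1.7143
u = 24 (u = -3*(-8) = 24)
a(R) = -84 - 7*R/2 (a(R) = (24 + R)/(-2 + 12/7) = (24 + R)/(-2/7) = (24 + R)*(-7/2) = -84 - 7*R/2)
√(-25 - 23) + a(4)*51 = √(-25 - 23) + (-84 - 7/2*4)*51 = √(-48) + (-84 - 14)*51 = 4*I*√3 - 98*51 = 4*I*√3 - 4998 = -4998 + 4*I*√3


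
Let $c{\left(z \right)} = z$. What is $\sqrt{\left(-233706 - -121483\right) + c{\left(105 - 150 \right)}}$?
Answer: $2 i \sqrt{28067} \approx 335.06 i$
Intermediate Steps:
$\sqrt{\left(-233706 - -121483\right) + c{\left(105 - 150 \right)}} = \sqrt{\left(-233706 - -121483\right) + \left(105 - 150\right)} = \sqrt{\left(-233706 + 121483\right) - 45} = \sqrt{-112223 - 45} = \sqrt{-112268} = 2 i \sqrt{28067}$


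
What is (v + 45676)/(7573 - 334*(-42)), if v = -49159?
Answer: -3483/21601 ≈ -0.16124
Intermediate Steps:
(v + 45676)/(7573 - 334*(-42)) = (-49159 + 45676)/(7573 - 334*(-42)) = -3483/(7573 + 14028) = -3483/21601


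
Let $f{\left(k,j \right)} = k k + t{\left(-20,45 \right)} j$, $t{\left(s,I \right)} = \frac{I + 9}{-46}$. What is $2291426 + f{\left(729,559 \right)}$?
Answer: $\frac{64910848}{23} \approx 2.8222 \cdot 10^{6}$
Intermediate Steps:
$t{\left(s,I \right)} = - \frac{9}{46} - \frac{I}{46}$ ($t{\left(s,I \right)} = \left(9 + I\right) \left(- \frac{1}{46}\right) = - \frac{9}{46} - \frac{I}{46}$)
$f{\left(k,j \right)} = k^{2} - \frac{27 j}{23}$ ($f{\left(k,j \right)} = k k + \left(- \frac{9}{46} - \frac{45}{46}\right) j = k^{2} + \left(- \frac{9}{46} - \frac{45}{46}\right) j = k^{2} - \frac{27 j}{23}$)
$2291426 + f{\left(729,559 \right)} = 2291426 + \left(729^{2} - \frac{15093}{23}\right) = 2291426 + \left(531441 - \frac{15093}{23}\right) = 2291426 + \frac{12208050}{23} = \frac{64910848}{23}$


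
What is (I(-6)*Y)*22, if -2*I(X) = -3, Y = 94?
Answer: 3102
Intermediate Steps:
I(X) = 3/2 (I(X) = -½*(-3) = 3/2)
(I(-6)*Y)*22 = ((3/2)*94)*22 = 141*22 = 3102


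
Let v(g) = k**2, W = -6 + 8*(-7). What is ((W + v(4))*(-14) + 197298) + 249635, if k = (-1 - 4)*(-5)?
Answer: 439051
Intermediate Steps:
k = 25 (k = -5*(-5) = 25)
W = -62 (W = -6 - 56 = -62)
v(g) = 625 (v(g) = 25**2 = 625)
((W + v(4))*(-14) + 197298) + 249635 = ((-62 + 625)*(-14) + 197298) + 249635 = (563*(-14) + 197298) + 249635 = (-7882 + 197298) + 249635 = 189416 + 249635 = 439051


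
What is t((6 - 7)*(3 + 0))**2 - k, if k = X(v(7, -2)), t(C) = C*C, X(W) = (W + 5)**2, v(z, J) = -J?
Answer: 32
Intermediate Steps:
X(W) = (5 + W)**2
t(C) = C**2
k = 49 (k = (5 - 1*(-2))**2 = (5 + 2)**2 = 7**2 = 49)
t((6 - 7)*(3 + 0))**2 - k = (((6 - 7)*(3 + 0))**2)**2 - 1*49 = ((-1*3)**2)**2 - 49 = ((-3)**2)**2 - 49 = 9**2 - 49 = 81 - 49 = 32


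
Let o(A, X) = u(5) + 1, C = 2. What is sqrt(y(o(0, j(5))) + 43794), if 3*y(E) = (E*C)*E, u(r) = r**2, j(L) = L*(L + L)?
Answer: sqrt(398202)/3 ≈ 210.34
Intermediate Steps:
j(L) = 2*L**2 (j(L) = L*(2*L) = 2*L**2)
o(A, X) = 26 (o(A, X) = 5**2 + 1 = 25 + 1 = 26)
y(E) = 2*E**2/3 (y(E) = ((E*2)*E)/3 = ((2*E)*E)/3 = (2*E**2)/3 = 2*E**2/3)
sqrt(y(o(0, j(5))) + 43794) = sqrt((2/3)*26**2 + 43794) = sqrt((2/3)*676 + 43794) = sqrt(1352/3 + 43794) = sqrt(132734/3) = sqrt(398202)/3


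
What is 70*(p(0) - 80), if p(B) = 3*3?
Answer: -4970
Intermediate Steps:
p(B) = 9
70*(p(0) - 80) = 70*(9 - 80) = 70*(-71) = -4970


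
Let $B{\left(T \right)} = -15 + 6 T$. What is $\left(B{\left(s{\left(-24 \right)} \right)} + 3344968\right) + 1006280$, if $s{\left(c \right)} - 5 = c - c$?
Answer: $4351263$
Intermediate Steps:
$s{\left(c \right)} = 5$ ($s{\left(c \right)} = 5 + \left(c - c\right) = 5 + 0 = 5$)
$\left(B{\left(s{\left(-24 \right)} \right)} + 3344968\right) + 1006280 = \left(\left(-15 + 6 \cdot 5\right) + 3344968\right) + 1006280 = \left(\left(-15 + 30\right) + 3344968\right) + 1006280 = \left(15 + 3344968\right) + 1006280 = 3344983 + 1006280 = 4351263$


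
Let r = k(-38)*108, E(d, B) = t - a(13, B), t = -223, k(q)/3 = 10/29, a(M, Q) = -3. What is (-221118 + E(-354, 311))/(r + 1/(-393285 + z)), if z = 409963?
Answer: -8234829212/4156673 ≈ -1981.1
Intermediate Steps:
k(q) = 30/29 (k(q) = 3*(10/29) = 30/29)
E(d, B) = -220 (E(d, B) = -223 - 1*(-3) = -223 + 3 = -220)
r = 3240/29 (r = (30/29)*108 = 3240/29 ≈ 111.72)
(-221118 + E(-354, 311))/(r + 1/(-393285 + z)) = (-221118 - 220)/(3240/29 + 1/(-393285 + 409963)) = -221338/(3240/29 + 1/16678) = -221338/54036749/483662 = -221338*483662/54036749 = -8234829212/4156673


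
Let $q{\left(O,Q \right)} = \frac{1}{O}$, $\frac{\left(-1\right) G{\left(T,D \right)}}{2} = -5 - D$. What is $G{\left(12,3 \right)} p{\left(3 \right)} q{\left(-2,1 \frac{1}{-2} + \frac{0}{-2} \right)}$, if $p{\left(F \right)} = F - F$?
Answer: $0$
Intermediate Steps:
$G{\left(T,D \right)} = 10 + 2 D$ ($G{\left(T,D \right)} = - 2 \left(-5 - D\right) = 10 + 2 D$)
$p{\left(F \right)} = 0$
$G{\left(12,3 \right)} p{\left(3 \right)} q{\left(-2,1 \frac{1}{-2} + \frac{0}{-2} \right)} = \frac{\left(10 + 2 \cdot 3\right) 0}{-2} = \left(10 + 6\right) 0 \left(- \frac{1}{2}\right) = 16 \cdot 0 \left(- \frac{1}{2}\right) = 0 \left(- \frac{1}{2}\right) = 0$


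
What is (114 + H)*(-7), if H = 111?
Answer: -1575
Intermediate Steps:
(114 + H)*(-7) = (114 + 111)*(-7) = 225*(-7) = -1575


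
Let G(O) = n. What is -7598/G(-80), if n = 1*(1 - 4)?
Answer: 7598/3 ≈ 2532.7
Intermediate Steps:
n = -3 (n = 1*(-3) = -3)
G(O) = -3
-7598/G(-80) = -7598/(-3) = -7598*(-⅓) = 7598/3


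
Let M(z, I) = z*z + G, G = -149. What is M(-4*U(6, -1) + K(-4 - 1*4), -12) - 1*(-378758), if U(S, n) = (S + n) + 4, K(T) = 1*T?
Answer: 380545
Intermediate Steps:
K(T) = T
U(S, n) = 4 + S + n
M(z, I) = -149 + z² (M(z, I) = z*z - 149 = z² - 149 = -149 + z²)
M(-4*U(6, -1) + K(-4 - 1*4), -12) - 1*(-378758) = (-149 + (-4*(4 + 6 - 1) + (-4 - 1*4))²) - 1*(-378758) = (-149 + (-4*9 + (-4 - 4))²) + 378758 = (-149 + (-36 - 8)²) + 378758 = (-149 + (-44)²) + 378758 = (-149 + 1936) + 378758 = 1787 + 378758 = 380545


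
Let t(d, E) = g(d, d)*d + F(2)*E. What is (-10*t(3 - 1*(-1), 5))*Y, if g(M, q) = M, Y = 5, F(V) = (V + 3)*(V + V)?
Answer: -5800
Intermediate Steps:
F(V) = 2*V*(3 + V) (F(V) = (3 + V)*(2*V) = 2*V*(3 + V))
t(d, E) = d² + 20*E (t(d, E) = d*d + (2*2*(3 + 2))*E = d² + (2*2*5)*E = d² + 20*E)
(-10*t(3 - 1*(-1), 5))*Y = -10*((3 - 1*(-1))² + 20*5)*5 = -10*((3 + 1)² + 100)*5 = -10*(4² + 100)*5 = -10*(16 + 100)*5 = -10*116*5 = -1160*5 = -5800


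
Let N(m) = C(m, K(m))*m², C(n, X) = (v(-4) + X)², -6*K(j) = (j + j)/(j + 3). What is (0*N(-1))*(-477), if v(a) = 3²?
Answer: 0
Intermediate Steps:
K(j) = -j/(3*(3 + j)) (K(j) = -(j + j)/(6*(j + 3)) = -2*j/(6*(3 + j)) = -j/(3*(3 + j)))
v(a) = 9
C(n, X) = (9 + X)²
N(m) = m²*(9 - m/(9 + 3*m))² (N(m) = (9 - m/(9 + 3*m))²*m² = m²*(9 - m/(9 + 3*m))²)
(0*N(-1))*(-477) = (0*((⅑)*(-1)²*(81 + 26*(-1))²/(3 - 1)²))*(-477) = (0*((⅑)*1*(81 - 26)²/2²))*(-477) = (0*((⅑)*1*(¼)*55²))*(-477) = (0*((⅑)*1*(¼)*3025))*(-477) = (0*(3025/36))*(-477) = 0*(-477) = 0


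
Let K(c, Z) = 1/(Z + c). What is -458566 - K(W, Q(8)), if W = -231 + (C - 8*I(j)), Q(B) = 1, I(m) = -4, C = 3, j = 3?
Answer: -89420369/195 ≈ -4.5857e+5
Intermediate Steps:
W = -196 (W = -231 + (3 - 8*(-4)) = -231 + (3 + 32) = -231 + 35 = -196)
-458566 - K(W, Q(8)) = -458566 - 1/(1 - 196) = -458566 - 1/(-195) = -458566 - 1*(-1/195) = -458566 + 1/195 = -89420369/195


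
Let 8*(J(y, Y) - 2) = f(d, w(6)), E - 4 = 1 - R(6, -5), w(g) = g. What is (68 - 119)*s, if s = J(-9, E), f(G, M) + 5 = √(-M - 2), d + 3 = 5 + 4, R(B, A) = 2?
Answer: -561/8 - 51*I*√2/4 ≈ -70.125 - 18.031*I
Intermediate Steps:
d = 6 (d = -3 + (5 + 4) = -3 + 9 = 6)
f(G, M) = -5 + √(-2 - M) (f(G, M) = -5 + √(-M - 2) = -5 + √(-2 - M))
E = 3 (E = 4 + (1 - 1*2) = 4 + (1 - 2) = 4 - 1 = 3)
J(y, Y) = 11/8 + I*√2/4 (J(y, Y) = 2 + (-5 + √(-2 - 1*6))/8 = 2 + (-5 + √(-2 - 6))/8 = 2 + (-5 + √(-8))/8 = 2 + (-5 + 2*I*√2)/8 = 2 + (-5/8 + I*√2/4) = 11/8 + I*√2/4)
s = 11/8 + I*√2/4 ≈ 1.375 + 0.35355*I
(68 - 119)*s = (68 - 119)*(11/8 + I*√2/4) = -51*(11/8 + I*√2/4) = -561/8 - 51*I*√2/4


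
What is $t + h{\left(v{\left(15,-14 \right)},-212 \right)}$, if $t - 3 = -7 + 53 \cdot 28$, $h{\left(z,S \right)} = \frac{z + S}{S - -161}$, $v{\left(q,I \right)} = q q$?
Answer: $\frac{75467}{51} \approx 1479.7$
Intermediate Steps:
$v{\left(q,I \right)} = q^{2}$
$h{\left(z,S \right)} = \frac{S + z}{161 + S}$ ($h{\left(z,S \right)} = \frac{S + z}{S + 161} = \frac{S + z}{161 + S}$)
$t = 1480$ ($t = 3 + \left(-7 + 53 \cdot 28\right) = 3 + \left(-7 + 1484\right) = 3 + 1477 = 1480$)
$t + h{\left(v{\left(15,-14 \right)},-212 \right)} = 1480 + \frac{-212 + 15^{2}}{161 - 212} = 1480 + \frac{-212 + 225}{-51} = 1480 - \frac{13}{51} = \frac{75467}{51}$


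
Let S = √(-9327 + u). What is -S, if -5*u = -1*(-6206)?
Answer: -I*√264205/5 ≈ -102.8*I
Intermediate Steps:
u = -6206/5 (u = -(-1)*(-6206)/5 = -⅕*6206 = -6206/5 ≈ -1241.2)
S = I*√264205/5 (S = √(-9327 - 6206/5) = √(-52841/5) = I*√264205/5 ≈ 102.8*I)
-S = -I*√264205/5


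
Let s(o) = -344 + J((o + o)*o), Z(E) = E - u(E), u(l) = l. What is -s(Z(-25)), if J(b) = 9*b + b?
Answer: 344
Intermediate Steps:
J(b) = 10*b
Z(E) = 0 (Z(E) = E - E = 0)
s(o) = -344 + 20*o**2 (s(o) = -344 + 10*((o + o)*o) = -344 + 10*((2*o)*o) = -344 + 10*(2*o**2) = -344 + 20*o**2)
-s(Z(-25)) = -(-344 + 20*0**2) = -(-344 + 20*0) = -(-344 + 0) = -1*(-344) = 344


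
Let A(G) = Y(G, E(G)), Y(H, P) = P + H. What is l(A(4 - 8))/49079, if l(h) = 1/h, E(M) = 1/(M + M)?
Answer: -8/1619607 ≈ -4.9395e-6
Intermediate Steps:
E(M) = 1/(2*M)
Y(H, P) = H + P
A(G) = G + 1/(2*G)
l(A(4 - 8))/49079 = 1/(((4 - 8) + 1/(2*(4 - 8)))*49079) = (1/49079)/(-4 + (½)/(-4)) = (1/49079)/(-4 + (½)*(-¼)) = (1/49079)/(-4 - ⅛) = (1/49079)/(-33/8) = -8/33*1/49079 = -8/1619607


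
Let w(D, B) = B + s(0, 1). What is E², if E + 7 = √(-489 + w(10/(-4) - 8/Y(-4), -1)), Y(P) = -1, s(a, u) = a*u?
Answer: 49*(1 - I*√10)² ≈ -441.0 - 309.9*I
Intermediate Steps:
w(D, B) = B (w(D, B) = B + 0*1 = B + 0 = B)
E = -7 + 7*I*√10 (E = -7 + √(-489 - 1) = -7 + √(-490) = -7 + 7*I*√10 ≈ -7.0 + 22.136*I)
E² = (-7 + 7*I*√10)²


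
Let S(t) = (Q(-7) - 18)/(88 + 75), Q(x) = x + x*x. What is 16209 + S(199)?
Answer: 2642091/163 ≈ 16209.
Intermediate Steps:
Q(x) = x + x²
S(t) = 24/163 (S(t) = (-7*(1 - 7) - 18)/(88 + 75) = (-7*(-6) - 18)/163 = (42 - 18)*(1/163) = 24*(1/163) = 24/163)
16209 + S(199) = 16209 + 24/163 = 2642091/163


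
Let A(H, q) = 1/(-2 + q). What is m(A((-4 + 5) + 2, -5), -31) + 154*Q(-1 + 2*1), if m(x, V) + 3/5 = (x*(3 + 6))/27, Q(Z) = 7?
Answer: 113122/105 ≈ 1077.4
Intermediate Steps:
m(x, V) = -3/5 + x/3 (m(x, V) = -3/5 + (x*(3 + 6))/27 = -3/5 + (x*9)*(1/27) = -3/5 + (9*x)*(1/27) = -3/5 + x/3)
m(A((-4 + 5) + 2, -5), -31) + 154*Q(-1 + 2*1) = (-3/5 + 1/(3*(-2 - 5))) + 154*7 = (-3/5 + (1/3)/(-7)) + 1078 = (-3/5 + (1/3)*(-1/7)) + 1078 = (-3/5 - 1/21) + 1078 = -68/105 + 1078 = 113122/105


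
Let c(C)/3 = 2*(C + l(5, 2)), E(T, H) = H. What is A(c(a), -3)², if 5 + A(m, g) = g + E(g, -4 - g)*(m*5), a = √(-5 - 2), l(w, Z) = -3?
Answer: 424 - 4920*I*√7 ≈ 424.0 - 13017.0*I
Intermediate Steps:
a = I*√7 (a = √(-7) = I*√7 ≈ 2.6458*I)
c(C) = -18 + 6*C (c(C) = 3*(2*(C - 3)) = 3*(2*(-3 + C)) = 3*(-6 + 2*C) = -18 + 6*C)
A(m, g) = -5 + g + 5*m*(-4 - g) (A(m, g) = -5 + (g + (-4 - g)*(m*5)) = -5 + (g + (-4 - g)*(5*m)) = -5 + (g + 5*m*(-4 - g)) = -5 + g + 5*m*(-4 - g))
A(c(a), -3)² = (-5 - 3 - 5*(-18 + 6*(I*√7))*(4 - 3))² = (-5 - 3 - 5*(-18 + 6*I*√7)*1)² = (-5 - 3 + (90 - 30*I*√7))² = (82 - 30*I*√7)²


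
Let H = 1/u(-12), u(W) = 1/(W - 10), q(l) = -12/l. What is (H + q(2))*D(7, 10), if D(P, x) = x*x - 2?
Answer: -2744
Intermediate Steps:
u(W) = 1/(-10 + W)
D(P, x) = -2 + x**2 (D(P, x) = x**2 - 2 = -2 + x**2)
H = -22 (H = 1/(1/(-10 - 12)) = 1/(1/(-22)) = 1/(-1/22) = -22)
(H + q(2))*D(7, 10) = (-22 - 12/2)*(-2 + 10**2) = (-22 - 12*1/2)*(-2 + 100) = (-22 - 6)*98 = -28*98 = -2744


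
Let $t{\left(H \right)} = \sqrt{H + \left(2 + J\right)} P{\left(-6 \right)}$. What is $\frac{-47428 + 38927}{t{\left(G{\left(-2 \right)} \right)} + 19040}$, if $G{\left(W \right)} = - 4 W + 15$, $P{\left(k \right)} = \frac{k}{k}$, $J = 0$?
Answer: $- \frac{8501}{19045} \approx -0.44636$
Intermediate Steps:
$P{\left(k \right)} = 1$
$G{\left(W \right)} = 15 - 4 W$
$t{\left(H \right)} = \sqrt{2 + H}$ ($t{\left(H \right)} = \sqrt{H + \left(2 + 0\right)} 1 = \sqrt{H + 2} \cdot 1 = \sqrt{2 + H} 1 = \sqrt{2 + H}$)
$\frac{-47428 + 38927}{t{\left(G{\left(-2 \right)} \right)} + 19040} = \frac{-47428 + 38927}{\sqrt{2 + \left(15 - -8\right)} + 19040} = - \frac{8501}{\sqrt{2 + \left(15 + 8\right)} + 19040} = - \frac{8501}{\sqrt{2 + 23} + 19040} = - \frac{8501}{\sqrt{25} + 19040} = - \frac{8501}{5 + 19040} = - \frac{8501}{19045}$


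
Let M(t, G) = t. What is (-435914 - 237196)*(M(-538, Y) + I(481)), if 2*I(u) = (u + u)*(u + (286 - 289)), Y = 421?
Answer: -154397971800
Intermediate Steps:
I(u) = u*(-3 + u) (I(u) = ((u + u)*(u + (286 - 289)))/2 = ((2*u)*(u - 3))/2 = ((2*u)*(-3 + u))/2 = (2*u*(-3 + u))/2 = u*(-3 + u))
(-435914 - 237196)*(M(-538, Y) + I(481)) = (-435914 - 237196)*(-538 + 481*(-3 + 481)) = -673110*(-538 + 481*478) = -673110*(-538 + 229918) = -673110*229380 = -154397971800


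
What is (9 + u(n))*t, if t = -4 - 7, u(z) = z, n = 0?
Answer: -99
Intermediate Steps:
t = -11
(9 + u(n))*t = (9 + 0)*(-11) = 9*(-11) = -99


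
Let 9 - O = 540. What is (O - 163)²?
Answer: 481636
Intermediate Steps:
O = -531 (O = 9 - 1*540 = 9 - 540 = -531)
(O - 163)² = (-531 - 163)² = (-694)² = 481636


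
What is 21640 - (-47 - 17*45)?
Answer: 22452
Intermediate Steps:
21640 - (-47 - 17*45) = 21640 - (-47 - 765) = 21640 - 1*(-812) = 21640 + 812 = 22452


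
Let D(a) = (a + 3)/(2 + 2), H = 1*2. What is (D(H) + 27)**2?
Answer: 12769/16 ≈ 798.06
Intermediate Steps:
H = 2
D(a) = 3/4 + a/4 (D(a) = (3 + a)/4 = (3 + a)*(1/4) = 3/4 + a/4)
(D(H) + 27)**2 = ((3/4 + (1/4)*2) + 27)**2 = ((3/4 + 1/2) + 27)**2 = (5/4 + 27)**2 = (113/4)**2 = 12769/16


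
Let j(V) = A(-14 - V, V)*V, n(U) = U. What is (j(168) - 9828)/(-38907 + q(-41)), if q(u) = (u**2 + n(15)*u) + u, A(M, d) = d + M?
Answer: 6090/18941 ≈ 0.32152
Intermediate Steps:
A(M, d) = M + d
j(V) = -14*V (j(V) = ((-14 - V) + V)*V = -14*V)
q(u) = u**2 + 16*u (q(u) = (u**2 + 15*u) + u = u**2 + 16*u)
(j(168) - 9828)/(-38907 + q(-41)) = (-14*168 - 9828)/(-38907 - 41*(16 - 41)) = (-2352 - 9828)/(-38907 - 41*(-25)) = -12180/(-38907 + 1025) = -12180/(-37882) = -12180*(-1/37882) = 6090/18941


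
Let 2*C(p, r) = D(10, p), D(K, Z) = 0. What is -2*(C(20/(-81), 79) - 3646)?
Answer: 7292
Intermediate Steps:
C(p, r) = 0 (C(p, r) = (½)*0 = 0)
-2*(C(20/(-81), 79) - 3646) = -2*(0 - 3646) = -2*(-3646) = 7292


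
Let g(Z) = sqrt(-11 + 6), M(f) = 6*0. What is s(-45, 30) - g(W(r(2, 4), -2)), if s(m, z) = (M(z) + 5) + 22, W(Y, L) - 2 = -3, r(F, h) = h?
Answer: 27 - I*sqrt(5) ≈ 27.0 - 2.2361*I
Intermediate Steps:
M(f) = 0
W(Y, L) = -1 (W(Y, L) = 2 - 3 = -1)
g(Z) = I*sqrt(5) (g(Z) = sqrt(-5) = I*sqrt(5))
s(m, z) = 27 (s(m, z) = (0 + 5) + 22 = 5 + 22 = 27)
s(-45, 30) - g(W(r(2, 4), -2)) = 27 - I*sqrt(5)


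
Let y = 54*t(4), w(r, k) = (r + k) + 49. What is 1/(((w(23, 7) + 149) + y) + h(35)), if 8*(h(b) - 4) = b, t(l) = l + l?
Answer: 8/5347 ≈ 0.0014962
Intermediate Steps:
t(l) = 2*l
h(b) = 4 + b/8
w(r, k) = 49 + k + r (w(r, k) = (k + r) + 49 = 49 + k + r)
y = 432 (y = 54*(2*4) = 54*8 = 432)
1/(((w(23, 7) + 149) + y) + h(35)) = 1/((((49 + 7 + 23) + 149) + 432) + (4 + (⅛)*35)) = 1/(((79 + 149) + 432) + (4 + 35/8)) = 1/((228 + 432) + 67/8) = 1/(660 + 67/8) = 1/(5347/8) = 8/5347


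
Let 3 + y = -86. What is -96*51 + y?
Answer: -4985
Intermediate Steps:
y = -89 (y = -3 - 86 = -89)
-96*51 + y = -96*51 - 89 = -4896 - 89 = -4985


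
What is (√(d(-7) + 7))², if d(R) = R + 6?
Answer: 6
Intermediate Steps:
d(R) = 6 + R
(√(d(-7) + 7))² = (√((6 - 7) + 7))² = (√(-1 + 7))² = (√6)² = 6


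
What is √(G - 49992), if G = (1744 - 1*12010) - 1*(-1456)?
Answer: I*√58802 ≈ 242.49*I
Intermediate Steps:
G = -8810 (G = (1744 - 12010) + 1456 = -10266 + 1456 = -8810)
√(G - 49992) = √(-8810 - 49992) = √(-58802) = I*√58802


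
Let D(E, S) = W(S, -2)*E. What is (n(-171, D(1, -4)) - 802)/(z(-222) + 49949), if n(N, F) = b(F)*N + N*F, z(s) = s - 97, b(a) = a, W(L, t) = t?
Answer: -59/24815 ≈ -0.0023776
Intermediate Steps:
z(s) = -97 + s
D(E, S) = -2*E
n(N, F) = 2*F*N (n(N, F) = F*N + N*F = F*N + F*N = 2*F*N)
(n(-171, D(1, -4)) - 802)/(z(-222) + 49949) = (2*(-2*1)*(-171) - 802)/((-97 - 222) + 49949) = (2*(-2)*(-171) - 802)/(-319 + 49949) = (684 - 802)/49630 = -118*1/49630 = -59/24815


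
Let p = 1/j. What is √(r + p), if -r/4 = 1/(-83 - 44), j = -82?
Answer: √2093214/10414 ≈ 0.13893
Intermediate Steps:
p = -1/82 (p = 1/(-82) = -1/82 ≈ -0.012195)
r = 4/127 (r = -4/(-83 - 44) = -4/(-127) = -4*(-1/127) = 4/127 ≈ 0.031496)
√(r + p) = √(4/127 - 1/82) = √(201/10414) = √2093214/10414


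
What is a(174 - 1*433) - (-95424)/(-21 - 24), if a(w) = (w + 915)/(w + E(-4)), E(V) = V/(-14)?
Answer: -57673168/27165 ≈ -2123.1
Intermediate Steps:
E(V) = -V/14 (E(V) = V*(-1/14) = -V/14)
a(w) = (915 + w)/(2/7 + w) (a(w) = (w + 915)/(w - 1/14*(-4)) = (915 + w)/(w + 2/7) = (915 + w)/(2/7 + w))
a(174 - 1*433) - (-95424)/(-21 - 24) = 7*(915 + (174 - 1*433))/(2 + 7*(174 - 1*433)) - (-95424)/(-21 - 24) = 7*(915 + (174 - 433))/(2 + 7*(174 - 433)) - (-95424)/(-45) = 7*(915 - 259)/(2 + 7*(-259)) - (-1)*(-95424)/45 = 7*656/(2 - 1813) - 1*31808/15 = 7*656/(-1811) - 31808/15 = 7*(-1/1811)*656 - 31808/15 = -4592/1811 - 31808/15 = -57673168/27165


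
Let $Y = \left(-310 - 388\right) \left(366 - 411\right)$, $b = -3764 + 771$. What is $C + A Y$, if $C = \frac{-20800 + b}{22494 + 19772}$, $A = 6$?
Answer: $\frac{1137918081}{6038} \approx 1.8846 \cdot 10^{5}$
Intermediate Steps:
$b = -2993$
$Y = 31410$ ($Y = \left(-698\right) \left(-45\right) = 31410$)
$C = - \frac{3399}{6038}$ ($C = \frac{-20800 - 2993}{22494 + 19772} = - \frac{23793}{42266} = \left(-23793\right) \frac{1}{42266} = - \frac{3399}{6038} \approx -0.56293$)
$C + A Y = - \frac{3399}{6038} + 6 \cdot 31410 = - \frac{3399}{6038} + 188460 = \frac{1137918081}{6038}$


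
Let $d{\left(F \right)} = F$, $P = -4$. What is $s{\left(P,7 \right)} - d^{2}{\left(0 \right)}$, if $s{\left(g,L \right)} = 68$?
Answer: $68$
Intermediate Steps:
$s{\left(P,7 \right)} - d^{2}{\left(0 \right)} = 68 - 0^{2} = 68 - 0 = 68 + 0 = 68$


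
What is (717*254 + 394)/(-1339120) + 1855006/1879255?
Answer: 26763613077/31456849445 ≈ 0.85080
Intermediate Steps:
(717*254 + 394)/(-1339120) + 1855006/1879255 = (182118 + 394)*(-1/1339120) + 1855006*(1/1879255) = 182512*(-1/1339120) + 1855006/1879255 = -11407/83695 + 1855006/1879255 = 26763613077/31456849445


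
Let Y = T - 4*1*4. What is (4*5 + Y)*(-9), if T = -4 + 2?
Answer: -18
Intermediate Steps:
T = -2
Y = -18 (Y = -2 - 4*1*4 = -2 - 4*4 = -2 - 16 = -18)
(4*5 + Y)*(-9) = (4*5 - 18)*(-9) = (20 - 18)*(-9) = 2*(-9) = -18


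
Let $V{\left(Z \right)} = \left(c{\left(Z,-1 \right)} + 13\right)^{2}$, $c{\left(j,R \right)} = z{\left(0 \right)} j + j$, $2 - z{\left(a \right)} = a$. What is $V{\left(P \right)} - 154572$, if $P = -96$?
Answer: $-78947$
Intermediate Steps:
$z{\left(a \right)} = 2 - a$
$c{\left(j,R \right)} = 3 j$ ($c{\left(j,R \right)} = \left(2 - 0\right) j + j = \left(2 + 0\right) j + j = 2 j + j = 3 j$)
$V{\left(Z \right)} = \left(13 + 3 Z\right)^{2}$ ($V{\left(Z \right)} = \left(3 Z + 13\right)^{2} = \left(13 + 3 Z\right)^{2}$)
$V{\left(P \right)} - 154572 = \left(13 + 3 \left(-96\right)\right)^{2} - 154572 = \left(13 - 288\right)^{2} - 154572 = \left(-275\right)^{2} - 154572 = 75625 - 154572 = -78947$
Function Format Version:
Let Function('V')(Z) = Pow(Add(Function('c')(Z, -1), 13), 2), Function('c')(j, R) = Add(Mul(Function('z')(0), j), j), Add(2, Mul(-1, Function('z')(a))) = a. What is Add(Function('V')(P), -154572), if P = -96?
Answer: -78947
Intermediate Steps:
Function('z')(a) = Add(2, Mul(-1, a))
Function('c')(j, R) = Mul(3, j) (Function('c')(j, R) = Add(Mul(Add(2, Mul(-1, 0)), j), j) = Add(Mul(Add(2, 0), j), j) = Add(Mul(2, j), j) = Mul(3, j))
Function('V')(Z) = Pow(Add(13, Mul(3, Z)), 2) (Function('V')(Z) = Pow(Add(Mul(3, Z), 13), 2) = Pow(Add(13, Mul(3, Z)), 2))
Add(Function('V')(P), -154572) = Add(Pow(Add(13, Mul(3, -96)), 2), -154572) = Add(Pow(Add(13, -288), 2), -154572) = Add(Pow(-275, 2), -154572) = Add(75625, -154572) = -78947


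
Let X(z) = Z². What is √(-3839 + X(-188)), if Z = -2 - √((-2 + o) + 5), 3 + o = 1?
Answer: I*√3830 ≈ 61.887*I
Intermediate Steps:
o = -2 (o = -3 + 1 = -2)
Z = -3 (Z = -2 - √((-2 - 2) + 5) = -2 - √(-4 + 5) = -2 - √1 = -2 - 1*1 = -2 - 1 = -3)
X(z) = 9 (X(z) = (-3)² = 9)
√(-3839 + X(-188)) = √(-3839 + 9) = √(-3830) = I*√3830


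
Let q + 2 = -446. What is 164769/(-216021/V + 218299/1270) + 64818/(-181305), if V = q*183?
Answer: 57578436118899238/61010381107245 ≈ 943.75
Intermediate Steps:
q = -448 (q = -2 - 446 = -448)
V = -81984 (V = -448*183 = -81984)
164769/(-216021/V + 218299/1270) + 64818/(-181305) = 164769/(-216021/(-81984) + 218299/1270) + 64818/(-181305) = 164769/(-216021*(-1/81984) + 218299*(1/1270)) + 64818*(-1/181305) = 164769/(72007/27328 + 218299/1270) - 7202/20145 = 164769/(3028561981/17353280) - 7202/20145 = 164769*(17353280/3028561981) - 7202/20145 = 2859282592320/3028561981 - 7202/20145 = 57578436118899238/61010381107245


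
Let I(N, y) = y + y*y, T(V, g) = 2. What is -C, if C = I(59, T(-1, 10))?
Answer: -6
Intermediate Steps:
I(N, y) = y + y**2
C = 6 (C = 2*(1 + 2) = 2*3 = 6)
-C = -1*6 = -6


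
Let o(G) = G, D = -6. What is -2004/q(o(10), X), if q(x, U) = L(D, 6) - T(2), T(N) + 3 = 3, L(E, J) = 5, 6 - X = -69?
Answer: -2004/5 ≈ -400.80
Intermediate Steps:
X = 75 (X = 6 - 1*(-69) = 6 + 69 = 75)
T(N) = 0 (T(N) = -3 + 3 = 0)
q(x, U) = 5 (q(x, U) = 5 - 1*0 = 5 + 0 = 5)
-2004/q(o(10), X) = -2004/5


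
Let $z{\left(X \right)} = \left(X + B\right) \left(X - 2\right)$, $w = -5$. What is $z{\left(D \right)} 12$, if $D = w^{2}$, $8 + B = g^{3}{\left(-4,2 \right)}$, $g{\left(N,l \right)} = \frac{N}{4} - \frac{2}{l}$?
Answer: $2484$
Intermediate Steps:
$g{\left(N,l \right)} = - \frac{2}{l} + \frac{N}{4}$ ($g{\left(N,l \right)} = N \frac{1}{4} - \frac{2}{l} = \frac{N}{4} - \frac{2}{l} = - \frac{2}{l} + \frac{N}{4}$)
$B = -16$ ($B = -8 + \left(- \frac{2}{2} + \frac{1}{4} \left(-4\right)\right)^{3} = -8 + \left(\left(-2\right) \frac{1}{2} - 1\right)^{3} = -8 + \left(-1 - 1\right)^{3} = -8 + \left(-2\right)^{3} = -8 - 8 = -16$)
$D = 25$ ($D = \left(-5\right)^{2} = 25$)
$z{\left(X \right)} = \left(-16 + X\right) \left(-2 + X\right)$ ($z{\left(X \right)} = \left(X - 16\right) \left(X - 2\right) = \left(-16 + X\right) \left(-2 + X\right)$)
$z{\left(D \right)} 12 = \left(32 + 25^{2} - 450\right) 12 = \left(32 + 625 - 450\right) 12 = 207 \cdot 12 = 2484$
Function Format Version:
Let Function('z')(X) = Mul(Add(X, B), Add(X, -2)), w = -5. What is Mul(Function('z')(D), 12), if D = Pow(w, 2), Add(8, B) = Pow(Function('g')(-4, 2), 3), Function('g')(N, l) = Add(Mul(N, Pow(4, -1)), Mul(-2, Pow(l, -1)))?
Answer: 2484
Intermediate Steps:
Function('g')(N, l) = Add(Mul(-2, Pow(l, -1)), Mul(Rational(1, 4), N)) (Function('g')(N, l) = Add(Mul(N, Rational(1, 4)), Mul(-2, Pow(l, -1))) = Add(Mul(Rational(1, 4), N), Mul(-2, Pow(l, -1))) = Add(Mul(-2, Pow(l, -1)), Mul(Rational(1, 4), N)))
B = -16 (B = Add(-8, Pow(Add(Mul(-2, Pow(2, -1)), Mul(Rational(1, 4), -4)), 3)) = Add(-8, Pow(Add(Mul(-2, Rational(1, 2)), -1), 3)) = Add(-8, Pow(Add(-1, -1), 3)) = Add(-8, Pow(-2, 3)) = Add(-8, -8) = -16)
D = 25 (D = Pow(-5, 2) = 25)
Function('z')(X) = Mul(Add(-16, X), Add(-2, X)) (Function('z')(X) = Mul(Add(X, -16), Add(X, -2)) = Mul(Add(-16, X), Add(-2, X)))
Mul(Function('z')(D), 12) = Mul(Add(32, Pow(25, 2), Mul(-18, 25)), 12) = Mul(Add(32, 625, -450), 12) = Mul(207, 12) = 2484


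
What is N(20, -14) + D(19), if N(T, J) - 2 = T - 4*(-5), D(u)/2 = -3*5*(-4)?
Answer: 162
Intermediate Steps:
D(u) = 120 (D(u) = 2*(-3*5*(-4)) = 2*(-15*(-4)) = 2*60 = 120)
N(T, J) = 22 + T (N(T, J) = 2 + (T - 4*(-5)) = 2 + (T + 20) = 2 + (20 + T) = 22 + T)
N(20, -14) + D(19) = (22 + 20) + 120 = 42 + 120 = 162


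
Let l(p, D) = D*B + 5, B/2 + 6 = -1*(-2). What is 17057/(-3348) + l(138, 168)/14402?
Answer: -125068943/24108948 ≈ -5.1877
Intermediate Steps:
B = -8 (B = -12 + 2*(-1*(-2)) = -12 + 2*2 = -12 + 4 = -8)
l(p, D) = 5 - 8*D (l(p, D) = D*(-8) + 5 = -8*D + 5 = 5 - 8*D)
17057/(-3348) + l(138, 168)/14402 = 17057/(-3348) + (5 - 8*168)/14402 = 17057*(-1/3348) + (5 - 1344)*(1/14402) = -17057/3348 - 1339*1/14402 = -17057/3348 - 1339/14402 = -125068943/24108948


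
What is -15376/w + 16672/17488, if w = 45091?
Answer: 30178854/49284463 ≈ 0.61234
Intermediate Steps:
-15376/w + 16672/17488 = -15376/45091 + 16672/17488 = -15376*1/45091 + 16672*(1/17488) = -15376/45091 + 1042/1093 = 30178854/49284463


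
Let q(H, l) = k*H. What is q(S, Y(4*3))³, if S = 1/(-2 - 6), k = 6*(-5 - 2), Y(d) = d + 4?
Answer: 9261/64 ≈ 144.70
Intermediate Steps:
Y(d) = 4 + d
k = -42 (k = 6*(-7) = -42)
S = -⅛ (S = 1/(-8) = -⅛ ≈ -0.12500)
q(H, l) = -42*H
q(S, Y(4*3))³ = (-42*(-⅛))³ = (21/4)³ = 9261/64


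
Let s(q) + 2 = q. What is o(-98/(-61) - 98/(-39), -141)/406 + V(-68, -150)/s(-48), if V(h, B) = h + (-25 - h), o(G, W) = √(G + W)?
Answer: ½ + I*√774695181/965874 ≈ 0.5 + 0.028817*I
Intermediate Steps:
s(q) = -2 + q
V(h, B) = -25
o(-98/(-61) - 98/(-39), -141)/406 + V(-68, -150)/s(-48) = √((-98/(-61) - 98/(-39)) - 141)/406 - 25/(-2 - 48) = √((-98*(-1/61) - 98*(-1/39)) - 141)*(1/406) - 25/(-50) = √((98/61 + 98/39) - 141)*(1/406) - 25*(-1/50) = √(9800/2379 - 141)*(1/406) + ½ = √(-325639/2379)*(1/406) + ½ = (I*√774695181/2379)*(1/406) + ½ = I*√774695181/965874 + ½ = ½ + I*√774695181/965874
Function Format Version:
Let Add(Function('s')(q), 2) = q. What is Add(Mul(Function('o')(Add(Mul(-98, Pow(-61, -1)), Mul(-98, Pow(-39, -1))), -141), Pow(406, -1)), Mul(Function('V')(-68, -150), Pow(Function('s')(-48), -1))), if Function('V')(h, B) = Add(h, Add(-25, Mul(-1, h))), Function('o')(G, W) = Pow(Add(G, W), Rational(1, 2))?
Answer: Add(Rational(1, 2), Mul(Rational(1, 965874), I, Pow(774695181, Rational(1, 2)))) ≈ Add(0.50000, Mul(0.028817, I))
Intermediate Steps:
Function('s')(q) = Add(-2, q)
Function('V')(h, B) = -25
Add(Mul(Function('o')(Add(Mul(-98, Pow(-61, -1)), Mul(-98, Pow(-39, -1))), -141), Pow(406, -1)), Mul(Function('V')(-68, -150), Pow(Function('s')(-48), -1))) = Add(Mul(Pow(Add(Add(Mul(-98, Pow(-61, -1)), Mul(-98, Pow(-39, -1))), -141), Rational(1, 2)), Pow(406, -1)), Mul(-25, Pow(Add(-2, -48), -1))) = Add(Mul(Pow(Add(Add(Mul(-98, Rational(-1, 61)), Mul(-98, Rational(-1, 39))), -141), Rational(1, 2)), Rational(1, 406)), Mul(-25, Pow(-50, -1))) = Add(Mul(Pow(Add(Add(Rational(98, 61), Rational(98, 39)), -141), Rational(1, 2)), Rational(1, 406)), Mul(-25, Rational(-1, 50))) = Add(Mul(Pow(Add(Rational(9800, 2379), -141), Rational(1, 2)), Rational(1, 406)), Rational(1, 2)) = Add(Mul(Pow(Rational(-325639, 2379), Rational(1, 2)), Rational(1, 406)), Rational(1, 2)) = Add(Mul(Mul(Rational(1, 2379), I, Pow(774695181, Rational(1, 2))), Rational(1, 406)), Rational(1, 2)) = Add(Mul(Rational(1, 965874), I, Pow(774695181, Rational(1, 2))), Rational(1, 2)) = Add(Rational(1, 2), Mul(Rational(1, 965874), I, Pow(774695181, Rational(1, 2))))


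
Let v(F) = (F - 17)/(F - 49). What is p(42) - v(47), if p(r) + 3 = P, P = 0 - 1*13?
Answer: -1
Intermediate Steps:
P = -13 (P = 0 - 13 = -13)
v(F) = (-17 + F)/(-49 + F)
p(r) = -16 (p(r) = -3 - 13 = -16)
p(42) - v(47) = -16 - (-17 + 47)/(-49 + 47) = -16 - 30/(-2) = -16 - (-1)*30/2 = -16 - 1*(-15) = -16 + 15 = -1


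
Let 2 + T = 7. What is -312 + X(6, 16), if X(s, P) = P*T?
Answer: -232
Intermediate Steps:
T = 5 (T = -2 + 7 = 5)
X(s, P) = 5*P (X(s, P) = P*5 = 5*P)
-312 + X(6, 16) = -312 + 5*16 = -312 + 80 = -232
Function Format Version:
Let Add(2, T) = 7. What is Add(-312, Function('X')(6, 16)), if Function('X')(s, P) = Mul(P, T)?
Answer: -232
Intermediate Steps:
T = 5 (T = Add(-2, 7) = 5)
Function('X')(s, P) = Mul(5, P) (Function('X')(s, P) = Mul(P, 5) = Mul(5, P))
Add(-312, Function('X')(6, 16)) = Add(-312, Mul(5, 16)) = Add(-312, 80) = -232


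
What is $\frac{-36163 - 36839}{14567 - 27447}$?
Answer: $\frac{1587}{280} \approx 5.6679$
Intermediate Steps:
$\frac{-36163 - 36839}{14567 - 27447} = - \frac{73002}{-12880} = \left(-73002\right) \left(- \frac{1}{12880}\right) = \frac{1587}{280}$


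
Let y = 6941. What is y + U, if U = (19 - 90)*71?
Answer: 1900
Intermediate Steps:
U = -5041 (U = -71*71 = -5041)
y + U = 6941 - 5041 = 1900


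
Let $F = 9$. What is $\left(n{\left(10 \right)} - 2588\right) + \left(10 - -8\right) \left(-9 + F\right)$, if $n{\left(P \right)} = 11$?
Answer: $-2577$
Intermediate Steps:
$\left(n{\left(10 \right)} - 2588\right) + \left(10 - -8\right) \left(-9 + F\right) = \left(11 - 2588\right) + \left(10 - -8\right) \left(-9 + 9\right) = -2577 + \left(10 + 8\right) 0 = -2577 + 18 \cdot 0 = -2577 + 0 = -2577$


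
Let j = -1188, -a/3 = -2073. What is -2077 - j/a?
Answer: -1435075/691 ≈ -2076.8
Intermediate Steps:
a = 6219 (a = -3*(-2073) = 6219)
-2077 - j/a = -2077 - (-1188)/6219 = -2077 - 1*(-132/691) = -2077 + 132/691 = -1435075/691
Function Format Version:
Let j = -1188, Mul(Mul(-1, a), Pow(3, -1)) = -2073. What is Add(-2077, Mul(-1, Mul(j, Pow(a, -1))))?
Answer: Rational(-1435075, 691) ≈ -2076.8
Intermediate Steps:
a = 6219 (a = Mul(-3, -2073) = 6219)
Add(-2077, Mul(-1, Mul(j, Pow(a, -1)))) = Add(-2077, Mul(-1, Mul(-1188, Pow(6219, -1)))) = Add(-2077, Mul(-1, Mul(-1188, Rational(1, 6219)))) = Add(-2077, Mul(-1, Rational(-132, 691))) = Add(-2077, Rational(132, 691)) = Rational(-1435075, 691)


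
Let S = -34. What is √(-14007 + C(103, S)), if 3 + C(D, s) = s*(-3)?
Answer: 2*I*√3477 ≈ 117.93*I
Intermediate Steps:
C(D, s) = -3 - 3*s (C(D, s) = -3 + s*(-3) = -3 - 3*s)
√(-14007 + C(103, S)) = √(-14007 + (-3 - 3*(-34))) = √(-14007 + (-3 + 102)) = √(-14007 + 99) = √(-13908) = 2*I*√3477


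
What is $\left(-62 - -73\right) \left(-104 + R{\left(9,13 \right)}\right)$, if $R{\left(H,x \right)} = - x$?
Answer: $-1287$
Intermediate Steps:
$\left(-62 - -73\right) \left(-104 + R{\left(9,13 \right)}\right) = \left(-62 - -73\right) \left(-104 - 13\right) = \left(-62 + 73\right) \left(-104 - 13\right) = 11 \left(-117\right) = -1287$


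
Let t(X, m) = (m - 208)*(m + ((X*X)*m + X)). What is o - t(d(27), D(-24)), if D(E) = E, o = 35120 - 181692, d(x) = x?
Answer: -4204948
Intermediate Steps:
o = -146572
t(X, m) = (-208 + m)*(X + m + m*X²) (t(X, m) = (-208 + m)*(m + (X²*m + X)) = (-208 + m)*(m + (m*X² + X)) = (-208 + m)*(m + (X + m*X²)) = (-208 + m)*(X + m + m*X²))
o - t(d(27), D(-24)) = -146572 - ((-24)² - 208*27 - 208*(-24) + 27*(-24) + 27²*(-24)² - 208*(-24)*27²) = -146572 - (576 - 5616 + 4992 - 648 + 729*576 - 208*(-24)*729) = -146572 - (576 - 5616 + 4992 - 648 + 419904 + 3639168) = -146572 - 1*4058376 = -146572 - 4058376 = -4204948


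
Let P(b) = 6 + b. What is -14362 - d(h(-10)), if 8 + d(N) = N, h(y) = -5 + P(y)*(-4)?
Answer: -14365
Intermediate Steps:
h(y) = -29 - 4*y (h(y) = -5 + (6 + y)*(-4) = -5 + (-24 - 4*y) = -29 - 4*y)
d(N) = -8 + N
-14362 - d(h(-10)) = -14362 - (-8 + (-29 - 4*(-10))) = -14362 - (-8 + (-29 + 40)) = -14362 - (-8 + 11) = -14362 - 1*3 = -14362 - 3 = -14365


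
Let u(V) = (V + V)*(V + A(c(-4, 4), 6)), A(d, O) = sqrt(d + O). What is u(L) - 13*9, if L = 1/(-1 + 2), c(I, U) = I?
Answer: -115 + 2*sqrt(2) ≈ -112.17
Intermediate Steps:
A(d, O) = sqrt(O + d)
L = 1 (L = 1/1 = 1)
u(V) = 2*V*(V + sqrt(2)) (u(V) = (V + V)*(V + sqrt(6 - 4)) = (2*V)*(V + sqrt(2)) = 2*V*(V + sqrt(2)))
u(L) - 13*9 = 2*1*(1 + sqrt(2)) - 13*9 = (2 + 2*sqrt(2)) - 117 = -115 + 2*sqrt(2)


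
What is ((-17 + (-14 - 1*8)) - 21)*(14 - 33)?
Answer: 1140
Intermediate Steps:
((-17 + (-14 - 1*8)) - 21)*(14 - 33) = ((-17 + (-14 - 8)) - 21)*(-19) = ((-17 - 22) - 21)*(-19) = (-39 - 21)*(-19) = -60*(-19) = 1140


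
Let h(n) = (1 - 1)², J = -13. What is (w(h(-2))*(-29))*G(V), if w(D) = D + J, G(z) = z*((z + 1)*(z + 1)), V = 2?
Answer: 6786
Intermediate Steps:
G(z) = z*(1 + z)² (G(z) = z*((1 + z)*(1 + z)) = z*(1 + z)²)
h(n) = 0 (h(n) = 0² = 0)
w(D) = -13 + D (w(D) = D - 13 = -13 + D)
(w(h(-2))*(-29))*G(V) = ((-13 + 0)*(-29))*(2*(1 + 2)²) = (-13*(-29))*(2*3²) = 377*(2*9) = 377*18 = 6786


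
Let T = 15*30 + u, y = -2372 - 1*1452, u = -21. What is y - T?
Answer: -4253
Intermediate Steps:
y = -3824 (y = -2372 - 1452 = -3824)
T = 429 (T = 15*30 - 21 = 450 - 21 = 429)
y - T = -3824 - 1*429 = -3824 - 429 = -4253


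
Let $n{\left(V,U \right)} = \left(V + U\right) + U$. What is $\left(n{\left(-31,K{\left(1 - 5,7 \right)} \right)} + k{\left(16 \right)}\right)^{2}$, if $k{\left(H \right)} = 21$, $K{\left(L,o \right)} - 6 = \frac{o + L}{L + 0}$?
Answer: $\frac{1}{4} \approx 0.25$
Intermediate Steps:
$K{\left(L,o \right)} = 6 + \frac{L + o}{L}$ ($K{\left(L,o \right)} = 6 + \frac{o + L}{L + 0} = 6 + \frac{L + o}{L}$)
$n{\left(V,U \right)} = V + 2 U$ ($n{\left(V,U \right)} = \left(U + V\right) + U = V + 2 U$)
$\left(n{\left(-31,K{\left(1 - 5,7 \right)} \right)} + k{\left(16 \right)}\right)^{2} = \left(\left(-31 + 2 \left(7 + \frac{7}{1 - 5}\right)\right) + 21\right)^{2} = \left(\left(-31 + 2 \left(7 + \frac{7}{-4}\right)\right) + 21\right)^{2} = \left(\left(-31 + 2 \left(7 + 7 \left(- \frac{1}{4}\right)\right)\right) + 21\right)^{2} = \left(\left(-31 + 2 \left(7 - \frac{7}{4}\right)\right) + 21\right)^{2} = \left(\left(-31 + 2 \cdot \frac{21}{4}\right) + 21\right)^{2} = \left(\left(-31 + \frac{21}{2}\right) + 21\right)^{2} = \left(- \frac{41}{2} + 21\right)^{2} = \left(\frac{1}{2}\right)^{2} = \frac{1}{4}$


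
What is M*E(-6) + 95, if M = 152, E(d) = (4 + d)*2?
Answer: -513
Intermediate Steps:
E(d) = 8 + 2*d
M*E(-6) + 95 = 152*(8 + 2*(-6)) + 95 = 152*(8 - 12) + 95 = 152*(-4) + 95 = -608 + 95 = -513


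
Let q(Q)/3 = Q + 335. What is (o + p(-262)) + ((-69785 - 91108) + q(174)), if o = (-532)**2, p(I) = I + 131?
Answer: 123527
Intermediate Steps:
q(Q) = 1005 + 3*Q (q(Q) = 3*(Q + 335) = 3*(335 + Q) = 1005 + 3*Q)
p(I) = 131 + I
o = 283024
(o + p(-262)) + ((-69785 - 91108) + q(174)) = (283024 + (131 - 262)) + ((-69785 - 91108) + (1005 + 3*174)) = (283024 - 131) + (-160893 + (1005 + 522)) = 282893 + (-160893 + 1527) = 282893 - 159366 = 123527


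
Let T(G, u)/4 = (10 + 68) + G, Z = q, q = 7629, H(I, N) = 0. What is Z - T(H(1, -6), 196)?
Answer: 7317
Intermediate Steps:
Z = 7629
T(G, u) = 312 + 4*G (T(G, u) = 4*((10 + 68) + G) = 4*(78 + G) = 312 + 4*G)
Z - T(H(1, -6), 196) = 7629 - (312 + 4*0) = 7629 - (312 + 0) = 7629 - 1*312 = 7629 - 312 = 7317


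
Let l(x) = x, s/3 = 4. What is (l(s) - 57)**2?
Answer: 2025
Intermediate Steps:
s = 12 (s = 3*4 = 12)
(l(s) - 57)**2 = (12 - 57)**2 = (-45)**2 = 2025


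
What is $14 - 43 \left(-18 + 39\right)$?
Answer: $-889$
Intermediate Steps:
$14 - 43 \left(-18 + 39\right) = 14 - 903 = -889$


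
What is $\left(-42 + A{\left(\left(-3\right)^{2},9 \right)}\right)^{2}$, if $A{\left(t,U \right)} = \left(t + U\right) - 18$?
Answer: $1764$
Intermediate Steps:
$A{\left(t,U \right)} = -18 + U + t$ ($A{\left(t,U \right)} = \left(U + t\right) - 18 = -18 + U + t$)
$\left(-42 + A{\left(\left(-3\right)^{2},9 \right)}\right)^{2} = \left(-42 + \left(-18 + 9 + \left(-3\right)^{2}\right)\right)^{2} = \left(-42 + \left(-18 + 9 + 9\right)\right)^{2} = \left(-42 + 0\right)^{2} = \left(-42\right)^{2} = 1764$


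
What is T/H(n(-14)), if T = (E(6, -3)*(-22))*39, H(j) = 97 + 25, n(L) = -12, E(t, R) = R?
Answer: 1287/61 ≈ 21.098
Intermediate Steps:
H(j) = 122
T = 2574 (T = -3*(-22)*39 = 66*39 = 2574)
T/H(n(-14)) = 2574/122 = 2574*(1/122) = 1287/61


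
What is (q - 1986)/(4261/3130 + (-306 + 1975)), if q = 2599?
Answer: 1918690/5228231 ≈ 0.36699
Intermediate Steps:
(q - 1986)/(4261/3130 + (-306 + 1975)) = (2599 - 1986)/(4261/3130 + (-306 + 1975)) = 613/(4261*(1/3130) + 1669) = 613/(4261/3130 + 1669) = 613/(5228231/3130) = 613*(3130/5228231) = 1918690/5228231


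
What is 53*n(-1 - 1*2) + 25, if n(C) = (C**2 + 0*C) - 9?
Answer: 25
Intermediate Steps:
n(C) = -9 + C**2 (n(C) = (C**2 + 0) - 9 = C**2 - 9 = -9 + C**2)
53*n(-1 - 1*2) + 25 = 53*(-9 + (-1 - 1*2)**2) + 25 = 53*(-9 + (-1 - 2)**2) + 25 = 53*(-9 + (-3)**2) + 25 = 53*(-9 + 9) + 25 = 53*0 + 25 = 0 + 25 = 25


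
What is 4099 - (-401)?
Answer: 4500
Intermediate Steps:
4099 - (-401) = 4099 - 1*(-401) = 4099 + 401 = 4500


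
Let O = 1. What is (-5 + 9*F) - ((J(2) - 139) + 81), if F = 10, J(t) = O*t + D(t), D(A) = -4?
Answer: 145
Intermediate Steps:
J(t) = -4 + t (J(t) = 1*t - 4 = t - 4 = -4 + t)
(-5 + 9*F) - ((J(2) - 139) + 81) = (-5 + 9*10) - (((-4 + 2) - 139) + 81) = (-5 + 90) - ((-2 - 139) + 81) = 85 - (-141 + 81) = 85 - 1*(-60) = 85 + 60 = 145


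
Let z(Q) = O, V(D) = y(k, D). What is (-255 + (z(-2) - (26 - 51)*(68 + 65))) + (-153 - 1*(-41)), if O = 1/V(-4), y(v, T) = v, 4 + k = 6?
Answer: 5917/2 ≈ 2958.5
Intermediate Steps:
k = 2 (k = -4 + 6 = 2)
V(D) = 2
O = 1/2 ≈ 0.50000
z(Q) = 1/2
(-255 + (z(-2) - (26 - 51)*(68 + 65))) + (-153 - 1*(-41)) = (-255 + (1/2 - (26 - 51)*(68 + 65))) + (-153 - 1*(-41)) = (-255 + (1/2 - (-25)*133)) + (-153 + 41) = (-255 + (1/2 - 1*(-3325))) - 112 = (-255 + (1/2 + 3325)) - 112 = (-255 + 6651/2) - 112 = 6141/2 - 112 = 5917/2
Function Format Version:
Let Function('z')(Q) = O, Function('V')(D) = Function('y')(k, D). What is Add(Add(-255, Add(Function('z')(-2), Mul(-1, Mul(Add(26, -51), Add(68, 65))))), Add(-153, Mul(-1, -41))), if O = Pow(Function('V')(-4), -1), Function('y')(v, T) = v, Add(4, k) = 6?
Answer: Rational(5917, 2) ≈ 2958.5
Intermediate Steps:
k = 2 (k = Add(-4, 6) = 2)
Function('V')(D) = 2
O = Rational(1, 2) (O = Pow(2, -1) = Rational(1, 2) ≈ 0.50000)
Function('z')(Q) = Rational(1, 2)
Add(Add(-255, Add(Function('z')(-2), Mul(-1, Mul(Add(26, -51), Add(68, 65))))), Add(-153, Mul(-1, -41))) = Add(Add(-255, Add(Rational(1, 2), Mul(-1, Mul(Add(26, -51), Add(68, 65))))), Add(-153, Mul(-1, -41))) = Add(Add(-255, Add(Rational(1, 2), Mul(-1, Mul(-25, 133)))), Add(-153, 41)) = Add(Add(-255, Add(Rational(1, 2), Mul(-1, -3325))), -112) = Add(Add(-255, Add(Rational(1, 2), 3325)), -112) = Add(Add(-255, Rational(6651, 2)), -112) = Add(Rational(6141, 2), -112) = Rational(5917, 2)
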